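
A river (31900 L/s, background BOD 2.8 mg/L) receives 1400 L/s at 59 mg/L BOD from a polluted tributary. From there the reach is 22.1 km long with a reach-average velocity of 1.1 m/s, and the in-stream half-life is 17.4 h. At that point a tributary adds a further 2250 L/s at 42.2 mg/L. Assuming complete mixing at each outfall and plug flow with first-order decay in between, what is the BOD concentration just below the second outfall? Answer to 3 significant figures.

6.54 mg/L

Mass balance: C = (31900·2.800 + 1400·59.00) / 33300 = 171900/33300 = 5.163 mg/L; combined flow 33300 L/s.
Travel time t = 22.1·1000 / 1.1 = 20090 s = 5.581 h.
Half-life 17.4 h → k = ln 2 / 17.4 = 0.03984 h⁻¹ = 0.9561 d⁻¹.
Decay over the reach: 5.163·exp(−kt) = 5.163·0.8007 = 4.134 mg/L.
Second outfall: C = (33300·4.134 + 2250·42.20)/35550 = 6.543 mg/L.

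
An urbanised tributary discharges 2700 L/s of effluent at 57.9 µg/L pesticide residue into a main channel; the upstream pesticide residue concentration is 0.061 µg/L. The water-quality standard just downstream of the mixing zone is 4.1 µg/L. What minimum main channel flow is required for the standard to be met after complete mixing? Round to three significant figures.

36000 L/s

Set C_mix = 4.1: (Q·0.06100 + 2700·57.90) / (Q + 2700) = 4.1
→ Q = 2700·(57.90 − 4.1)/(4.1 − 0.06100) = 35960 L/s.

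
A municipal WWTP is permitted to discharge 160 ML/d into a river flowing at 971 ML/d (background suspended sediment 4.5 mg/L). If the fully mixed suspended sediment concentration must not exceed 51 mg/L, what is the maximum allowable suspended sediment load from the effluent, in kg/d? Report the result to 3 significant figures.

Mass balance at the limit: 971.0·4.500 + 160.0·Cₑ = 1131·51 → Cₑ = 333.2 mg/L.
160.0 ML/d = 1.852 m³/s. Load = 1.852 m³/s × 333.2 g/m³ × 86 400 s/d = 53310 kg/d.

53300 kg/d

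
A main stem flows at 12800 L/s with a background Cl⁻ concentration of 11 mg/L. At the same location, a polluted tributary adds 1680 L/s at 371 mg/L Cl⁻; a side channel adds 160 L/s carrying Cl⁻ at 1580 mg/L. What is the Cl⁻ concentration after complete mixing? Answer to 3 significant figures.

69.5 mg/L

Flow-weighted average: C = (12800·11.00 + 1680·371.0 + 160.0·1580) / 14640 = 1017000/14640 = 69.46 mg/L.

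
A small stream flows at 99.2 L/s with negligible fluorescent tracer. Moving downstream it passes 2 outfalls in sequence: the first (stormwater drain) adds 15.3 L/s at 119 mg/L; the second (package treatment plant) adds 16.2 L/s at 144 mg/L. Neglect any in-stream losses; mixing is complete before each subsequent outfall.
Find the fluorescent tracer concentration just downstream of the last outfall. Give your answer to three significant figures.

31.8 mg/L

After outfall 1: Q = 99.20 + 15.30 = 114.5 L/s; C = (99.20·0 + 15.30·119.0)/114.5 = 15.90 mg/L.
After outfall 2: Q = 114.5 + 16.20 = 130.7 L/s; C = (114.5·15.90 + 16.20·144.0)/130.7 = 31.78 mg/L.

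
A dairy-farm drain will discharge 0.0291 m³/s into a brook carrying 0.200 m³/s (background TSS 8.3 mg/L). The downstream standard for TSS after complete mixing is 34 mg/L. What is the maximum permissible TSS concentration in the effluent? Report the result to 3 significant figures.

At the limit, (Qr·Cr + Qe·Cₑ)/(Qr + Qe) = 34:
Cₑ = (0.2291·34 − 0.2000·8.300) / 0.02910 = 210.6 mg/L.

211 mg/L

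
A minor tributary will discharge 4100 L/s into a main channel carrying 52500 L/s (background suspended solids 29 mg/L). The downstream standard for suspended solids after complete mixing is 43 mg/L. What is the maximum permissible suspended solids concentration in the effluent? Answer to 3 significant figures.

222 mg/L

At the limit, (Qr·Cr + Qe·Cₑ)/(Qr + Qe) = 43:
Cₑ = (56600·43 − 52500·29.00) / 4100 = 222.3 mg/L.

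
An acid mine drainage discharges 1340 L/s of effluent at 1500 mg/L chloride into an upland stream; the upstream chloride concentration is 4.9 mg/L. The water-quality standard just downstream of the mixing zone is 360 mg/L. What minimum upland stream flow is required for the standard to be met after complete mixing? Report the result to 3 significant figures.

4300 L/s

Set C_mix = 360: (Q·4.900 + 1340·1500) / (Q + 1340) = 360
→ Q = 1340·(1500 − 360)/(360 − 4.900) = 4302 L/s.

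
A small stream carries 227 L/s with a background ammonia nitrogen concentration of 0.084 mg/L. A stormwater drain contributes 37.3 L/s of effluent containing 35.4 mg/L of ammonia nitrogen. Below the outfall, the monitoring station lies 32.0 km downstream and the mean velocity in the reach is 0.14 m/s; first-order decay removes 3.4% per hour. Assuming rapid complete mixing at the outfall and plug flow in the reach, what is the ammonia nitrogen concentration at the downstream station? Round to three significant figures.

0.564 mg/L

Conservation of mass: C = (227.0·0.08400 + 37.30·35.40) / 264.3 = 1339/264.3 = 5.068 mg/L.
Travel time t = 32.0·1000 / 0.14 = 228600 s = 63.49 h.
3.4%/h lost → k = −ln(1 − 0.034) = 0.03459 h⁻¹.
Applying C = C₀e^(−kt): 5.068 × 0.1112 = 0.5636 mg/L.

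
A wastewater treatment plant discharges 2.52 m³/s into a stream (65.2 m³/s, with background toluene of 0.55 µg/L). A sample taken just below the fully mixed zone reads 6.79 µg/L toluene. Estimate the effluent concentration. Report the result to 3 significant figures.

Mass balance: 65.20·0.5500 + 2.520·Cₑ = 67.72·6.790
→ Cₑ = (67.72·6.790 − 65.20·0.5500) / 2.520 = 168.2 µg/L.

168 µg/L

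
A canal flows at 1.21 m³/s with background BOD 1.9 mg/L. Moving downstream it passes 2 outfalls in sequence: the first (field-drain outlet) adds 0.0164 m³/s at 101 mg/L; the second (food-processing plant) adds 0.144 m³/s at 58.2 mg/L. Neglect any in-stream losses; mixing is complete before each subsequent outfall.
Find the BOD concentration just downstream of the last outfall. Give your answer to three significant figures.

After outfall 1: Q = 1.210 + 0.01640 = 1.226 m³/s; C = (1.210·1.900 + 0.01640·101.0)/1.226 = 3.225 mg/L.
After outfall 2: Q = 1.226 + 0.1440 = 1.370 m³/s; C = (1.226·3.225 + 0.1440·58.20)/1.370 = 9.002 mg/L.

9.00 mg/L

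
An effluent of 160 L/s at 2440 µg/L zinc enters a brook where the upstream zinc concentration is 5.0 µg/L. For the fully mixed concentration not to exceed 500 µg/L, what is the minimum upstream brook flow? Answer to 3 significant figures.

Set C_mix = 500: (Q·5.000 + 160.0·2440) / (Q + 160.0) = 500
→ Q = 160.0·(2440 − 500)/(500 − 5.000) = 627.1 L/s.

627 L/s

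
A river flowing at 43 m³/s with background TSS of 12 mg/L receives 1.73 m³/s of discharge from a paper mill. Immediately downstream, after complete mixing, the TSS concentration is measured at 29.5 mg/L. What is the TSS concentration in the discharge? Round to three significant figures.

Mass balance: 43.00·12.00 + 1.730·Cₑ = 44.73·29.50
→ Cₑ = (44.73·29.50 − 43.00·12.00) / 1.730 = 464.5 mg/L.

464 mg/L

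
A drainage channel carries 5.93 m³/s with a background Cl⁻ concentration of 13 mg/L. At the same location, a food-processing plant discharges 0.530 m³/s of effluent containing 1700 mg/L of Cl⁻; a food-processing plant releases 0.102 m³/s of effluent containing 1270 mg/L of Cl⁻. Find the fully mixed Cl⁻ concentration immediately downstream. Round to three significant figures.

169 mg/L

Flow-weighted average: C = (5.930·13.00 + 0.5300·1700 + 0.1020·1270) / 6.562 = 1108/6.562 = 168.8 mg/L.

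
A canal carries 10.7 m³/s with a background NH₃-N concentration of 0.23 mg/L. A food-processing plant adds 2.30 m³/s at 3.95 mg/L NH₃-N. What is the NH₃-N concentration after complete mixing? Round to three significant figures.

0.888 mg/L

Flow-weighted average: C = (10.70·0.2300 + 2.300·3.950) / 13.00 = 11.55/13.00 = 0.8882 mg/L.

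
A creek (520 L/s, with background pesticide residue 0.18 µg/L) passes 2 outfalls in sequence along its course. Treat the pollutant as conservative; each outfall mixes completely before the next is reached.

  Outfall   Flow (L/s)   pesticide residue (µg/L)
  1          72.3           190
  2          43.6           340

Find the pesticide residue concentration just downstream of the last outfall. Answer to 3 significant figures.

45.1 µg/L

After outfall 1: Q = 520.0 + 72.30 = 592.3 L/s; C = (520.0·0.1800 + 72.30·190.0)/592.3 = 23.35 µg/L.
After outfall 2: Q = 592.3 + 43.60 = 635.9 L/s; C = (592.3·23.35 + 43.60·340.0)/635.9 = 45.06 µg/L.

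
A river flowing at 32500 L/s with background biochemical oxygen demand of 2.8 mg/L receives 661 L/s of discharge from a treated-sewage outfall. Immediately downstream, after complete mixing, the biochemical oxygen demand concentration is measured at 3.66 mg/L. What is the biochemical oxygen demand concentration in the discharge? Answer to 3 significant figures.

45.9 mg/L

Mass balance: 32500·2.800 + 661.0·Cₑ = 33160·3.660
→ Cₑ = (33160·3.660 − 32500·2.800) / 661.0 = 45.94 mg/L.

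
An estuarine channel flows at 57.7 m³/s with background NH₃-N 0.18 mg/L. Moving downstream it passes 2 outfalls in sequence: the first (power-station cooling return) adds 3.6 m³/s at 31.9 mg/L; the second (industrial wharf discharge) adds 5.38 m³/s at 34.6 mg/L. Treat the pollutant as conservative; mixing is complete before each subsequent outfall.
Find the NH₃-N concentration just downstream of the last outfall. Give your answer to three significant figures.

4.67 mg/L

Outfall 1: combined Q = 61.30 m³/s; C = (57.70·0.1800 + 3.600·31.90)/61.30 = 2.043 mg/L.
Outfall 2: combined Q = 66.68 m³/s; C = (61.30·2.043 + 5.380·34.60)/66.68 = 4.670 mg/L.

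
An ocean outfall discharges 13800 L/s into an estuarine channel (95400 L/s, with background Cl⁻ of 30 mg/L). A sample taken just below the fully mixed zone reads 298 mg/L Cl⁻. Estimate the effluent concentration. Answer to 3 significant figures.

2150 mg/L

Mass balance: 95400·30.00 + 13800·Cₑ = 109200·298.0
→ Cₑ = (109200·298.0 − 95400·30.00) / 13800 = 2151 mg/L.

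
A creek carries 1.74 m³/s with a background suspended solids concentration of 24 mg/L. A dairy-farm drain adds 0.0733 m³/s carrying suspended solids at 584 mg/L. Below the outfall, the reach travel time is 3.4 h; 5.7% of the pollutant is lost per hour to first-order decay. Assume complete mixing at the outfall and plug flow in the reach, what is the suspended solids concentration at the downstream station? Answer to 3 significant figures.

Mass balance: C = (1.740·24.00 + 0.07330·584.0) / 1.813 = 84.57/1.813 = 46.64 mg/L.
5.7%/h lost → k = −ln(1 − 0.057) = 0.05869 h⁻¹.
Decay over the reach: 46.64·exp(−kt) = 46.64·0.8191 = 38.20 mg/L.

38.2 mg/L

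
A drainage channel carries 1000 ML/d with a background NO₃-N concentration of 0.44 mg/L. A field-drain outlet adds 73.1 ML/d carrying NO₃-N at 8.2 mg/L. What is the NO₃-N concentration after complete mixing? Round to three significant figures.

0.969 mg/L

Flow-weighted average: C = (1000·0.4400 + 73.10·8.200) / 1073 = 1039/1073 = 0.9686 mg/L.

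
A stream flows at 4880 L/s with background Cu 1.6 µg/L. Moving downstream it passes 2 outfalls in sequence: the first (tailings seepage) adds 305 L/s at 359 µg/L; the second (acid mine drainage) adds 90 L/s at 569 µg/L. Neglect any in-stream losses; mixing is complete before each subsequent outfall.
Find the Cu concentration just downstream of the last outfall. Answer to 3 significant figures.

Outfall 1: combined Q = 5185 L/s; C = (4880·1.600 + 305.0·359.0)/5185 = 22.62 µg/L.
Outfall 2: combined Q = 5275 L/s; C = (5185·22.62 + 90.00·569.0)/5275 = 31.95 µg/L.

31.9 µg/L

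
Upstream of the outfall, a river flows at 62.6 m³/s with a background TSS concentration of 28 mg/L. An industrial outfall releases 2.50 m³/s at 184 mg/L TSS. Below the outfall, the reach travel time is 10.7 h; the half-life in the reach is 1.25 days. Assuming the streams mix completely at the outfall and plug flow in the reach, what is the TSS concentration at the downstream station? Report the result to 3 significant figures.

26.5 mg/L

Flow-weighted average: C = (62.60·28.00 + 2.500·184.0) / 65.10 = 2213/65.10 = 33.99 mg/L.
Half-life 1.25 d → k = ln 2 / 1.25 = 0.5545 d⁻¹.
Applying C = C₀e^(−kt): 33.99 × 0.7810 = 26.55 mg/L.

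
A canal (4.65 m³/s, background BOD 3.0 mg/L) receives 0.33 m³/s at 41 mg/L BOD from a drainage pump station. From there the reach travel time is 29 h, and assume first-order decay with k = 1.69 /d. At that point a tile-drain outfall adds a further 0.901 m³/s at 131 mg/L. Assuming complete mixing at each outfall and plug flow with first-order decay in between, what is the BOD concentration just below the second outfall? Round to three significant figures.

Flow-weighted average: C = (4.650·3.000 + 0.3300·41.00) / 4.980 = 27.48/4.980 = 5.518 mg/L; combined flow 4.980 m³/s.
After decay, C = 5.518 × e^(−kt) = 5.518 × 0.1298 = 0.7160 mg/L.
Second outfall: C = (4.980·0.7160 + 0.9010·131.0)/5.881 = 20.68 mg/L.

20.7 mg/L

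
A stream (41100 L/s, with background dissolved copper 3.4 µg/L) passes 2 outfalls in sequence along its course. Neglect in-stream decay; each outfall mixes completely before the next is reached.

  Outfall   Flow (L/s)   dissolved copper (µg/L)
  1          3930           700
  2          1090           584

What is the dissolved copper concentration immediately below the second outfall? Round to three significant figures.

Outfall 1: combined Q = 45030 L/s; C = (41100·3.400 + 3930·700.0)/45030 = 64.20 µg/L.
Outfall 2: combined Q = 46120 L/s; C = (45030·64.20 + 1090·584.0)/46120 = 76.48 µg/L.

76.5 µg/L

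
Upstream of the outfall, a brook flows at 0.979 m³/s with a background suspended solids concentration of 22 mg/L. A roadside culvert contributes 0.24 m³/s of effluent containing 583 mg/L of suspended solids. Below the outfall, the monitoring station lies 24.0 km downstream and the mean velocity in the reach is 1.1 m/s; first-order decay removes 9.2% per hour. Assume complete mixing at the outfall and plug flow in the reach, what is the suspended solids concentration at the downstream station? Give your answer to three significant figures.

73.8 mg/L

Mixed concentration C = ΣQC/ΣQ = (0.9790·22.00 + 0.2400·583.0) / 1.219 = 161.5/1.219 = 132.5 mg/L.
Travel time t = 24.0·1000 / 1.1 = 21820 s = 6.061 h.
9.2%/h lost → k = −ln(1 − 0.092) = 0.09651 h⁻¹.
Decay over the reach: 132.5·exp(−kt) = 132.5·0.5572 = 73.80 mg/L.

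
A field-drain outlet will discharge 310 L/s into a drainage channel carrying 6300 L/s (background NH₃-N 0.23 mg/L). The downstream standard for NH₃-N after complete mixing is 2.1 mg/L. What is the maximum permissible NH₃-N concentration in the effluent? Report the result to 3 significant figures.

At the limit, (Qr·Cr + Qe·Cₑ)/(Qr + Qe) = 2.1:
Cₑ = (6610·2.1 − 6300·0.2300) / 310.0 = 40.10 mg/L.

40.1 mg/L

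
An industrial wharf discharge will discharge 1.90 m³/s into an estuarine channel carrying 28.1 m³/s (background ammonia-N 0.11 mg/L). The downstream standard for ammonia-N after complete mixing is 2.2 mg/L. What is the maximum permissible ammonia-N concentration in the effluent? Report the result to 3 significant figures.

At the limit, (Qr·Cr + Qe·Cₑ)/(Qr + Qe) = 2.2:
Cₑ = (30.00·2.2 − 28.10·0.1100) / 1.900 = 33.11 mg/L.

33.1 mg/L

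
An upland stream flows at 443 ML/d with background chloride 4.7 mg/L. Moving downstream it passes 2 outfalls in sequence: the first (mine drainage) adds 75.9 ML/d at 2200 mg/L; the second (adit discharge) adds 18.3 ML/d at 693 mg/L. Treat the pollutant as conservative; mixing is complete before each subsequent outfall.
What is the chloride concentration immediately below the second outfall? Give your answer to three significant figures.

Below outfall 1: Q → 518.9 ML/d, C = (443.0·4.700 + 75.90·2200)/518.9 = 325.8 mg/L.
Below outfall 2: Q → 537.2 ML/d, C = (518.9·325.8 + 18.30·693.0)/537.2 = 338.3 mg/L.

338 mg/L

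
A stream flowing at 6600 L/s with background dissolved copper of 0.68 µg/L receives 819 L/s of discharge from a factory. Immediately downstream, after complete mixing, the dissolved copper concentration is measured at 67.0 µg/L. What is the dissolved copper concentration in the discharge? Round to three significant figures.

601 µg/L

Mass balance: 6600·0.6800 + 819.0·Cₑ = 7419·67.00
→ Cₑ = (7419·67.00 − 6600·0.6800) / 819.0 = 601.4 µg/L.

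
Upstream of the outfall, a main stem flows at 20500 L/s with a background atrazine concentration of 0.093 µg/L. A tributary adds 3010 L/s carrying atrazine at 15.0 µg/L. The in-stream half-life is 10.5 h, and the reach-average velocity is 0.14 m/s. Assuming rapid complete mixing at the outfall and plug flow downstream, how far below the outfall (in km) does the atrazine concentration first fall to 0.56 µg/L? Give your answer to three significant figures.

9.72 km

Mass balance: C = (20500·0.09300 + 3010·15.00) / 23510 = 47060/23510 = 2.002 µg/L.
Half-life 10.5 h → k = ln 2 / 10.5 = 0.06601 h⁻¹ = 1.584 d⁻¹.
Set 2.002·exp(−k·t) = 0.56 → t = ln(2.002/0.56)/k = 69460 s = 19.30 h.
Distance = v·t = 0.14·69460 = 9725 m = 9.725 km.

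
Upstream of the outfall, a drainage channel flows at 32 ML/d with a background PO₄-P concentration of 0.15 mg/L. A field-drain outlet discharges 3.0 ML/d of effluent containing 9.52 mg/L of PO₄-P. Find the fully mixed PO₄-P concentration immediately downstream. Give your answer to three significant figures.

Conservation of mass: C = (32.00·0.1500 + 3.000·9.520) / 35.00 = 33.36/35.00 = 0.9531 mg/L.

0.953 mg/L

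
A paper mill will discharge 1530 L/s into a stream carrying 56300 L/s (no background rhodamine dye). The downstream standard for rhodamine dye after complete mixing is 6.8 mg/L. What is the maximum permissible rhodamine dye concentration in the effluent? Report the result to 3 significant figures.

At the limit, (Qr·Cr + Qe·Cₑ)/(Qr + Qe) = 6.8:
Cₑ = (57830·6.8 − 56300·0) / 1530 = 257.0 mg/L.

257 mg/L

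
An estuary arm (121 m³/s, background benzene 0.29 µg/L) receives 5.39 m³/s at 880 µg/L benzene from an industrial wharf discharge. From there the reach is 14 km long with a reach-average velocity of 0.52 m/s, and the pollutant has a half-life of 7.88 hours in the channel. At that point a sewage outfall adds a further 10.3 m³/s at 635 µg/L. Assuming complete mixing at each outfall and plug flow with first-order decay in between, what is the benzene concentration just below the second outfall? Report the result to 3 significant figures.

66.0 µg/L

Conservation of mass: C = (121.0·0.2900 + 5.390·880.0) / 126.4 = 4778/126.4 = 37.81 µg/L; combined flow 126.4 m³/s.
Travel time t = 14·1000 / 0.52 = 26920 s = 7.479 h.
Half-life 7.88 h → k = ln 2 / 7.88 = 0.08796 h⁻¹ = 2.111 d⁻¹.
Decay over the reach: 37.81·exp(−kt) = 37.81·0.5180 = 19.58 µg/L.
At the second outfall, C = (126.4·19.58 + 10.30·635.0) / (126.4 + 10.30) = 65.96 µg/L.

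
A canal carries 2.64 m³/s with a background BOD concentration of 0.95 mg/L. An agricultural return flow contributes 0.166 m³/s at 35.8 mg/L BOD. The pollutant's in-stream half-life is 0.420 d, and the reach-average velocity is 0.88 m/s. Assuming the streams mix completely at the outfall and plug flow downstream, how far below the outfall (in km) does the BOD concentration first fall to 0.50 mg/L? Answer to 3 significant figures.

Mass balance: C = (2.640·0.9500 + 0.1660·35.80) / 2.806 = 8.451/2.806 = 3.012 mg/L.
Half-life 0.420 d → k = ln 2 / 0.420 = 1.650 d⁻¹.
Set 3.012·exp(−k·t) = 0.50 → t = ln(3.012/0.50)/k = 94010 s = 26.11 h.
Distance = v·t = 0.88·94010 = 82730 m = 82.73 km.

82.7 km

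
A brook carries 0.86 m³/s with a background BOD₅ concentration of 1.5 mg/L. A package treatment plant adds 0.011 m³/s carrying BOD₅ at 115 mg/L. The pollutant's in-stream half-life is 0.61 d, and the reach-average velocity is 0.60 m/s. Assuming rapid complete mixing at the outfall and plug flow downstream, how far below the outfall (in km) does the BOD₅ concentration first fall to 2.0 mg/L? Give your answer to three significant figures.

17.5 km

After mixing, C = (0.8600·1.500 + 0.01100·115.0) / 0.8710 = 2.555/0.8710 = 2.933 mg/L.
Half-life 0.61 d → k = ln 2 / 0.61 = 1.136 d⁻¹.
Set 2.933·exp(−k·t) = 2.0 → t = ln(2.933/2.0)/k = 29120 s = 8.090 h.
Distance = v·t = 0.60·29120 = 17470 m = 17.47 km.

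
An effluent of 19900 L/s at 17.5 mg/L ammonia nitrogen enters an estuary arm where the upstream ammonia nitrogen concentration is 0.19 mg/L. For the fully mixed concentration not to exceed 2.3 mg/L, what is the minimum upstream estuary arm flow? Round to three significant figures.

143000 L/s

Set C_mix = 2.3: (Q·0.1900 + 19900·17.50) / (Q + 19900) = 2.3
→ Q = 19900·(17.50 − 2.3)/(2.3 − 0.1900) = 143400 L/s.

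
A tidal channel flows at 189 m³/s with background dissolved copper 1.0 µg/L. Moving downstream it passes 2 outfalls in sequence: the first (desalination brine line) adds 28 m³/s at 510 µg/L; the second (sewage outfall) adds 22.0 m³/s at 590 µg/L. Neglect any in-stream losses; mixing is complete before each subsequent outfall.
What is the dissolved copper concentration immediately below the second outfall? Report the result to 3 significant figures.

After outfall 1: Q = 189.0 + 28.00 = 217.0 m³/s; C = (189.0·1.000 + 28.00·510.0)/217.0 = 66.68 µg/L.
After outfall 2: Q = 217.0 + 22.00 = 239.0 m³/s; C = (217.0·66.68 + 22.00·590.0)/239.0 = 114.8 µg/L.

115 µg/L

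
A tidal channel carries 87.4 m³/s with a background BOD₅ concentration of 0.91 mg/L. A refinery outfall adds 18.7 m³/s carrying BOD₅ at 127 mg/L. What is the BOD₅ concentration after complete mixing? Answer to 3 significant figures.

23.1 mg/L

Conservation of mass: C = (87.40·0.9100 + 18.70·127.0) / 106.1 = 2454/106.1 = 23.13 mg/L.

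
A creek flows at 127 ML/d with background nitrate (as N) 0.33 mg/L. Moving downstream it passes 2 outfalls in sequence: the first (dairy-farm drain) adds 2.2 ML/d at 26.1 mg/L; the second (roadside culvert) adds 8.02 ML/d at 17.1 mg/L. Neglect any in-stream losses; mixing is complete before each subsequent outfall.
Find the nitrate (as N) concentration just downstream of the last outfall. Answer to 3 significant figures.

Outfall 1: combined Q = 129.2 ML/d; C = (127.0·0.3300 + 2.200·26.10)/129.2 = 0.7688 mg/L.
Outfall 2: combined Q = 137.2 ML/d; C = (129.2·0.7688 + 8.020·17.10)/137.2 = 1.723 mg/L.

1.72 mg/L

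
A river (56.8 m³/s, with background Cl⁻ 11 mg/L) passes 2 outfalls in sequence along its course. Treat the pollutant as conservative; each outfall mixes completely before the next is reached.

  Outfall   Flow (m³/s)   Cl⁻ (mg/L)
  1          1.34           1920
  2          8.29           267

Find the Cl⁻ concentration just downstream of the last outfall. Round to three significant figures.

Below outfall 1: Q → 58.14 m³/s, C = (56.80·11.00 + 1.340·1920)/58.14 = 55.00 mg/L.
Below outfall 2: Q → 66.43 m³/s, C = (58.14·55.00 + 8.290·267.0)/66.43 = 81.45 mg/L.

81.5 mg/L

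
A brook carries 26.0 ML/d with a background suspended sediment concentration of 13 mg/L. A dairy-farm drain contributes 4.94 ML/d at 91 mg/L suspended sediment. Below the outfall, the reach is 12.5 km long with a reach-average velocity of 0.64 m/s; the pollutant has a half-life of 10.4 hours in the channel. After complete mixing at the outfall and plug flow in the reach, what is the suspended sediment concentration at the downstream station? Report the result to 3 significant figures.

17.7 mg/L

Mixed concentration C = ΣQC/ΣQ = (26.00·13.00 + 4.940·91.00) / 30.94 = 787.5/30.94 = 25.45 mg/L.
Travel time t = 12.5·1000 / 0.64 = 19530 s = 5.425 h.
Half-life 10.4 h → k = ln 2 / 10.4 = 0.06665 h⁻¹ = 1.600 d⁻¹.
First-order decay: C = 25.45·exp(−k·t) = 25.45·0.6966 = 17.73 mg/L.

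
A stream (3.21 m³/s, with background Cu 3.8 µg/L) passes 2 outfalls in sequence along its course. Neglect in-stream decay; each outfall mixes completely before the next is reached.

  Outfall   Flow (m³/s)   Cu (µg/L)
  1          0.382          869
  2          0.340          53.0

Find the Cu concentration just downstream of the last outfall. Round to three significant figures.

After outfall 1: Q = 3.210 + 0.3820 = 3.592 m³/s; C = (3.210·3.800 + 0.3820·869.0)/3.592 = 95.81 µg/L.
After outfall 2: Q = 3.592 + 0.3400 = 3.932 m³/s; C = (3.592·95.81 + 0.3400·53.00)/3.932 = 92.11 µg/L.

92.1 µg/L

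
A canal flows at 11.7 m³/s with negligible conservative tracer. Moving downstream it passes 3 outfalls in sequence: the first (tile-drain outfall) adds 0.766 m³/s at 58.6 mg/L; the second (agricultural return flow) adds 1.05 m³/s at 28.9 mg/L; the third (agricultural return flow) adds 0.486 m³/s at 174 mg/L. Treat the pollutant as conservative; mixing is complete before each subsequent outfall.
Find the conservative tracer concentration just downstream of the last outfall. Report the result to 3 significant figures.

After outfall 1: Q = 11.70 + 0.7660 = 12.47 m³/s; C = (11.70·0 + 0.7660·58.60)/12.47 = 3.601 mg/L.
After outfall 2: Q = 12.47 + 1.050 = 13.52 m³/s; C = (12.47·3.601 + 1.050·28.90)/13.52 = 5.566 mg/L.
After outfall 3: Q = 13.52 + 0.4860 = 14.00 m³/s; C = (13.52·5.566 + 0.4860·174.0)/14.00 = 11.41 mg/L.

11.4 mg/L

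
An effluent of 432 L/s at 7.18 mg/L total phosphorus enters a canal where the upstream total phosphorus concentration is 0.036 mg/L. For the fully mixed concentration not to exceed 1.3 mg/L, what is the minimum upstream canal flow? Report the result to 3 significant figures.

Set C_mix = 1.3: (Q·0.03600 + 432.0·7.180) / (Q + 432.0) = 1.3
→ Q = 432.0·(7.180 − 1.3)/(1.3 − 0.03600) = 2010 L/s.

2010 L/s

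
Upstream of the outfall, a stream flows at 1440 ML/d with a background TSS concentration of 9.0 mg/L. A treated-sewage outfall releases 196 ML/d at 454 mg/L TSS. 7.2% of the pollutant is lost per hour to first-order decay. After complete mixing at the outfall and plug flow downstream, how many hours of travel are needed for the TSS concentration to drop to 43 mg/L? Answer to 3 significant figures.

4.96 h

Flow-weighted average: C = (1440·9.000 + 196.0·454.0) / 1636 = 101900/1636 = 62.31 mg/L.
7.2%/h lost → k = −ln(1 − 0.072) = 0.07472 h⁻¹.
62.31·exp(−k·t) = 43 → t = ln(62.31/43)/k = 17870 s = 4.965 h.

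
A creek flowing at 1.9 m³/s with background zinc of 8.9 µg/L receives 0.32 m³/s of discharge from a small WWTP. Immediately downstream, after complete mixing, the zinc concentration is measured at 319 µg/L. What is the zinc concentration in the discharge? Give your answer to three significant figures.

2160 µg/L

Mass balance: 1.900·8.900 + 0.3200·Cₑ = 2.220·319.0
→ Cₑ = (2.220·319.0 − 1.900·8.900) / 0.3200 = 2160 µg/L.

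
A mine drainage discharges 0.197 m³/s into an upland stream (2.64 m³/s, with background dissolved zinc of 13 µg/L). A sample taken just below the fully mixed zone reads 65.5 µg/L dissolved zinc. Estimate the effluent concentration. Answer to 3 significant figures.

769 µg/L

Mass balance: 2.640·13.00 + 0.1970·Cₑ = 2.837·65.50
→ Cₑ = (2.837·65.50 − 2.640·13.00) / 0.1970 = 769.1 µg/L.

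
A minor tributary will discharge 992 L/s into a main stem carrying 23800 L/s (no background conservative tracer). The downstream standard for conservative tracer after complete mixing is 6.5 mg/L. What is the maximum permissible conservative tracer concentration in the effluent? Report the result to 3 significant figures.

162 mg/L

At the limit, (Qr·Cr + Qe·Cₑ)/(Qr + Qe) = 6.5:
Cₑ = (24790·6.5 − 23800·0) / 992.0 = 162.4 mg/L.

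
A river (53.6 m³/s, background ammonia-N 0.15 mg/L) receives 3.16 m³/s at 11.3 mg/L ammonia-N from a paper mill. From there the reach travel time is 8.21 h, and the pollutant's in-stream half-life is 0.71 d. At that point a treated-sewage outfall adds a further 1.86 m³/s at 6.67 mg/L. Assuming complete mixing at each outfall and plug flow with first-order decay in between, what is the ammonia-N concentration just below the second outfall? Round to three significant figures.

After mixing, C = (53.60·0.1500 + 3.160·11.30) / 56.76 = 43.75/56.76 = 0.7708 mg/L; combined flow 56.76 m³/s.
Half-life 0.71 d → k = ln 2 / 0.71 = 0.9763 d⁻¹.
First-order decay: C = 0.7708·exp(−k·t) = 0.7708·0.7161 = 0.5519 mg/L.
Second outfall: C = (56.76·0.5519 + 1.860·6.670)/58.62 = 0.7460 mg/L.

0.746 mg/L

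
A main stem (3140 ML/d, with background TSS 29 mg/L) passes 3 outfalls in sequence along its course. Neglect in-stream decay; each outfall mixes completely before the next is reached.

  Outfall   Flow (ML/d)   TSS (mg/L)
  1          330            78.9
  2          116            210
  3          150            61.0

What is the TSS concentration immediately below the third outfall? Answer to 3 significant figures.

Outfall 1: combined Q = 3470 ML/d; C = (3140·29.00 + 330.0·78.90)/3470 = 33.75 mg/L.
Outfall 2: combined Q = 3586 ML/d; C = (3470·33.75 + 116.0·210.0)/3586 = 39.45 mg/L.
Outfall 3: combined Q = 3736 ML/d; C = (3586·39.45 + 150.0·61.00)/3736 = 40.31 mg/L.

40.3 mg/L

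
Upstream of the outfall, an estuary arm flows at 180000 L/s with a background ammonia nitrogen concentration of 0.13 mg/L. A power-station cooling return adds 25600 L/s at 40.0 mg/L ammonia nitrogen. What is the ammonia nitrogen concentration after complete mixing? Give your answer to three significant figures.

5.09 mg/L

Conservation of mass: C = (180000·0.1300 + 25600·40.00) / 205600 = 1047000/205600 = 5.094 mg/L.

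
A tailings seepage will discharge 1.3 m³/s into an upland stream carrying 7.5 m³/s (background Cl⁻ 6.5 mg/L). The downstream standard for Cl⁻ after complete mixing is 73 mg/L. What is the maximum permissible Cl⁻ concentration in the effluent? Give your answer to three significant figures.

At the limit, (Qr·Cr + Qe·Cₑ)/(Qr + Qe) = 73:
Cₑ = (8.800·73 − 7.500·6.500) / 1.300 = 456.7 mg/L.

457 mg/L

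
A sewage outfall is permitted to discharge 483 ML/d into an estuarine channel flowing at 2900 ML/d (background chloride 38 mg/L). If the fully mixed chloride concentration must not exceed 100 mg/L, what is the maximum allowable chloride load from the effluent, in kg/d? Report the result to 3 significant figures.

228000 kg/d

Mass balance at the limit: 2900·38.00 + 483.0·Cₑ = 3383·100 → Cₑ = 472.3 mg/L.
483.0 ML/d = 5.590 m³/s. Load = 5.590 m³/s × 472.3 g/m³ × 86 400 s/d = 228100 kg/d.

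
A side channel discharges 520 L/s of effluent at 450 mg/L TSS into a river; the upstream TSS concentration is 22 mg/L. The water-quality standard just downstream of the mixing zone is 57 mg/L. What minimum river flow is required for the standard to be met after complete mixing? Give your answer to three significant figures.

5840 L/s

Set C_mix = 57: (Q·22.00 + 520.0·450.0) / (Q + 520.0) = 57
→ Q = 520.0·(450.0 − 57)/(57 − 22.00) = 5839 L/s.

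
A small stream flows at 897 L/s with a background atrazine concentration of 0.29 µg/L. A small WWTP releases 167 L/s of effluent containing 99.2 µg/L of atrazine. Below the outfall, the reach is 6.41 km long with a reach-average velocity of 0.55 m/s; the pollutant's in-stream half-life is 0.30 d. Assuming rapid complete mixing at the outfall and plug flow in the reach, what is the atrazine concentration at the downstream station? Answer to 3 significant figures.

Mass balance: C = (897.0·0.2900 + 167.0·99.20) / 1064 = 16830/1064 = 15.81 µg/L.
Travel time t = 6.41·1000 / 0.55 = 11650 s = 3.237 h.
Half-life 0.30 d → k = ln 2 / 0.30 = 2.310 d⁻¹.
After decay, C = 15.81 × e^(−kt) = 15.81 × 0.7322 = 11.58 µg/L.

11.6 µg/L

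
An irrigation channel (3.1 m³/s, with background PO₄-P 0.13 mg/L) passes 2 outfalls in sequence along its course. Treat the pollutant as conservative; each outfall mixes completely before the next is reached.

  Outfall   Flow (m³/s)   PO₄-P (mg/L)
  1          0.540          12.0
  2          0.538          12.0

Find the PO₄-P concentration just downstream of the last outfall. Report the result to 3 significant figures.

After outfall 1: Q = 3.100 + 0.5400 = 3.640 m³/s; C = (3.100·0.1300 + 0.5400·12.00)/3.640 = 1.891 mg/L.
After outfall 2: Q = 3.640 + 0.5380 = 4.178 m³/s; C = (3.640·1.891 + 0.5380·12.00)/4.178 = 3.193 mg/L.

3.19 mg/L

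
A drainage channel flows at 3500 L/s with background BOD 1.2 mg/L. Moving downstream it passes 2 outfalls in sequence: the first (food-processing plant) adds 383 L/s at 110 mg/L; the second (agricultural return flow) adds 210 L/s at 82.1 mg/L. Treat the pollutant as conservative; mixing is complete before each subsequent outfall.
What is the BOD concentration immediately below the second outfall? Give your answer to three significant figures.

15.5 mg/L

After outfall 1: Q = 3500 + 383.0 = 3883 L/s; C = (3500·1.200 + 383.0·110.0)/3883 = 11.93 mg/L.
After outfall 2: Q = 3883 + 210.0 = 4093 L/s; C = (3883·11.93 + 210.0·82.10)/4093 = 15.53 mg/L.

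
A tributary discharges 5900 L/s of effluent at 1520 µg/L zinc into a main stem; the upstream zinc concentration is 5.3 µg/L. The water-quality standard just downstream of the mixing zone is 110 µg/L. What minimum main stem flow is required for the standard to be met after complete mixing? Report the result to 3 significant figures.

79500 L/s

Set C_mix = 110: (Q·5.300 + 5900·1520) / (Q + 5900) = 110
→ Q = 5900·(1520 − 110)/(110 − 5.300) = 79460 L/s.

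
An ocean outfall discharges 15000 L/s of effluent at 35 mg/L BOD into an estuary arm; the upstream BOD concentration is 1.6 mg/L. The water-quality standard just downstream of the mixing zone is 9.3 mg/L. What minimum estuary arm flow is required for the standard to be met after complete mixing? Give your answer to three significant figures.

Set C_mix = 9.3: (Q·1.600 + 15000·35.00) / (Q + 15000) = 9.3
→ Q = 15000·(35.00 − 9.3)/(9.3 − 1.600) = 50060 L/s.

50100 L/s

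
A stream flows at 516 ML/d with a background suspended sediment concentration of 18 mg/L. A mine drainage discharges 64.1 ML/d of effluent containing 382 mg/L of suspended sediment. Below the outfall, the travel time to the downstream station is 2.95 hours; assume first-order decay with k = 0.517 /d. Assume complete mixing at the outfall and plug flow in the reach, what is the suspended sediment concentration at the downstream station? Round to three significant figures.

54.6 mg/L

Conservation of mass: C = (516.0·18.00 + 64.10·382.0) / 580.1 = 33770/580.1 = 58.22 mg/L.
After decay, C = 58.22 × e^(−kt) = 58.22 × 0.9384 = 54.64 mg/L.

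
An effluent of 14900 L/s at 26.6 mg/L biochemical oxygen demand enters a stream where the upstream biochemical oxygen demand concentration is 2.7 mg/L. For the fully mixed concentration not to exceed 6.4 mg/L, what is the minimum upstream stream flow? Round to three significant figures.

81300 L/s

Set C_mix = 6.4: (Q·2.700 + 14900·26.60) / (Q + 14900) = 6.4
→ Q = 14900·(26.60 − 6.4)/(6.4 − 2.700) = 81350 L/s.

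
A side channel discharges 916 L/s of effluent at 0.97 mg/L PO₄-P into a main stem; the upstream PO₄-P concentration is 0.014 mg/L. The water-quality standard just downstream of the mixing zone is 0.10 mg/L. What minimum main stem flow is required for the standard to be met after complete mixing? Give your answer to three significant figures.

Set C_mix = 0.10: (Q·0.01400 + 916.0·0.9700) / (Q + 916.0) = 0.10
→ Q = 916.0·(0.9700 − 0.10)/(0.10 − 0.01400) = 9267 L/s.

9270 L/s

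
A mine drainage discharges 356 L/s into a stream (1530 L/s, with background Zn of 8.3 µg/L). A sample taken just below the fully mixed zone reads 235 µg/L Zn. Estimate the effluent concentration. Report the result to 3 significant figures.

Mass balance: 1530·8.300 + 356.0·Cₑ = 1886·235.0
→ Cₑ = (1886·235.0 − 1530·8.300) / 356.0 = 1209 µg/L.

1210 µg/L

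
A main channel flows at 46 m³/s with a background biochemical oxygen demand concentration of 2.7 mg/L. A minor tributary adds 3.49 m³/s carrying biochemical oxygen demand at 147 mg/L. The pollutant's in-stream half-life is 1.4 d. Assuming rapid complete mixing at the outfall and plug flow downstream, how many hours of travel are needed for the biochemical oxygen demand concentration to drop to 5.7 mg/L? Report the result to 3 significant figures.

After mixing, C = (46.00·2.700 + 3.490·147.0) / 49.49 = 637.2/49.49 = 12.88 mg/L.
Half-life 1.4 d → k = ln 2 / 1.4 = 0.4951 d⁻¹.
12.88·exp(−k·t) = 5.7 → t = ln(12.88/5.7)/k = 142200 s = 39.50 h.

39.5 h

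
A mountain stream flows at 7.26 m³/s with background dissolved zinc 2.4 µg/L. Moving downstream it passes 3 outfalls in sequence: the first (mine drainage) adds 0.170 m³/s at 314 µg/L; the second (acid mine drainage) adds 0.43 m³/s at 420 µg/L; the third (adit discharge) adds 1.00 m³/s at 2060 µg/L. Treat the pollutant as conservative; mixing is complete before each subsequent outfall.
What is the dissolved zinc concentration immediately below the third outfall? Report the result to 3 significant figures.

261 µg/L

Below outfall 1: Q → 7.430 m³/s, C = (7.260·2.400 + 0.1700·314.0)/7.430 = 9.529 µg/L.
Below outfall 2: Q → 7.860 m³/s, C = (7.430·9.529 + 0.4300·420.0)/7.860 = 31.99 µg/L.
Below outfall 3: Q → 8.860 m³/s, C = (7.860·31.99 + 1.000·2060)/8.860 = 260.9 µg/L.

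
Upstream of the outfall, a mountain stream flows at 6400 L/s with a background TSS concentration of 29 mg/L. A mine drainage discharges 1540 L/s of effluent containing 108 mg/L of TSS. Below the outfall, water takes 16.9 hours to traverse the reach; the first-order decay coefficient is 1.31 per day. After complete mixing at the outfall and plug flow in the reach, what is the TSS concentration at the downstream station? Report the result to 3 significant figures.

Mixed concentration C = ΣQC/ΣQ = (6400·29.00 + 1540·108.0) / 7940 = 351900/7940 = 44.32 mg/L.
After decay, C = 44.32 × e^(−kt) = 44.32 × 0.3975 = 17.62 mg/L.

17.6 mg/L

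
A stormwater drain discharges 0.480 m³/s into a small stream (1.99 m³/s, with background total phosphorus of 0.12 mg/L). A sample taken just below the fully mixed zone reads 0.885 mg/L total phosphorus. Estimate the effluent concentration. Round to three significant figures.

Mass balance: 1.990·0.1200 + 0.4800·Cₑ = 2.470·0.8850
→ Cₑ = (2.470·0.8850 − 1.990·0.1200) / 0.4800 = 4.057 mg/L.

4.06 mg/L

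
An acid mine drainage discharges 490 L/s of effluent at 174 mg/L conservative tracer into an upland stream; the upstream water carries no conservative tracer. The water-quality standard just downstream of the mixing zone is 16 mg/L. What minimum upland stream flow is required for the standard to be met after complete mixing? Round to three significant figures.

Set C_mix = 16: (Q·0 + 490.0·174.0) / (Q + 490.0) = 16
→ Q = 490.0·(174.0 − 16)/(16 − 0) = 4839 L/s.

4840 L/s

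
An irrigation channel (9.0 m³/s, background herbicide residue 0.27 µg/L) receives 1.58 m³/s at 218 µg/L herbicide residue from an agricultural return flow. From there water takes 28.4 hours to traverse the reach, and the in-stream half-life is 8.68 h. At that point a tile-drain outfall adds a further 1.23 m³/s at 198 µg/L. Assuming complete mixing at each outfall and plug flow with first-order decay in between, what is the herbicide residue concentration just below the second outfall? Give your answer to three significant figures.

Conservation of mass: C = (9.000·0.2700 + 1.580·218.0) / 10.58 = 346.9/10.58 = 32.79 µg/L; combined flow 10.58 m³/s.
Half-life 8.68 h → k = ln 2 / 8.68 = 0.07986 h⁻¹ = 1.917 d⁻¹.
Decay over the reach: 32.79·exp(−kt) = 32.79·0.1035 = 3.394 µg/L.
Second outfall: C = (10.58·3.394 + 1.230·198.0)/11.81 = 23.66 µg/L.

23.7 µg/L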